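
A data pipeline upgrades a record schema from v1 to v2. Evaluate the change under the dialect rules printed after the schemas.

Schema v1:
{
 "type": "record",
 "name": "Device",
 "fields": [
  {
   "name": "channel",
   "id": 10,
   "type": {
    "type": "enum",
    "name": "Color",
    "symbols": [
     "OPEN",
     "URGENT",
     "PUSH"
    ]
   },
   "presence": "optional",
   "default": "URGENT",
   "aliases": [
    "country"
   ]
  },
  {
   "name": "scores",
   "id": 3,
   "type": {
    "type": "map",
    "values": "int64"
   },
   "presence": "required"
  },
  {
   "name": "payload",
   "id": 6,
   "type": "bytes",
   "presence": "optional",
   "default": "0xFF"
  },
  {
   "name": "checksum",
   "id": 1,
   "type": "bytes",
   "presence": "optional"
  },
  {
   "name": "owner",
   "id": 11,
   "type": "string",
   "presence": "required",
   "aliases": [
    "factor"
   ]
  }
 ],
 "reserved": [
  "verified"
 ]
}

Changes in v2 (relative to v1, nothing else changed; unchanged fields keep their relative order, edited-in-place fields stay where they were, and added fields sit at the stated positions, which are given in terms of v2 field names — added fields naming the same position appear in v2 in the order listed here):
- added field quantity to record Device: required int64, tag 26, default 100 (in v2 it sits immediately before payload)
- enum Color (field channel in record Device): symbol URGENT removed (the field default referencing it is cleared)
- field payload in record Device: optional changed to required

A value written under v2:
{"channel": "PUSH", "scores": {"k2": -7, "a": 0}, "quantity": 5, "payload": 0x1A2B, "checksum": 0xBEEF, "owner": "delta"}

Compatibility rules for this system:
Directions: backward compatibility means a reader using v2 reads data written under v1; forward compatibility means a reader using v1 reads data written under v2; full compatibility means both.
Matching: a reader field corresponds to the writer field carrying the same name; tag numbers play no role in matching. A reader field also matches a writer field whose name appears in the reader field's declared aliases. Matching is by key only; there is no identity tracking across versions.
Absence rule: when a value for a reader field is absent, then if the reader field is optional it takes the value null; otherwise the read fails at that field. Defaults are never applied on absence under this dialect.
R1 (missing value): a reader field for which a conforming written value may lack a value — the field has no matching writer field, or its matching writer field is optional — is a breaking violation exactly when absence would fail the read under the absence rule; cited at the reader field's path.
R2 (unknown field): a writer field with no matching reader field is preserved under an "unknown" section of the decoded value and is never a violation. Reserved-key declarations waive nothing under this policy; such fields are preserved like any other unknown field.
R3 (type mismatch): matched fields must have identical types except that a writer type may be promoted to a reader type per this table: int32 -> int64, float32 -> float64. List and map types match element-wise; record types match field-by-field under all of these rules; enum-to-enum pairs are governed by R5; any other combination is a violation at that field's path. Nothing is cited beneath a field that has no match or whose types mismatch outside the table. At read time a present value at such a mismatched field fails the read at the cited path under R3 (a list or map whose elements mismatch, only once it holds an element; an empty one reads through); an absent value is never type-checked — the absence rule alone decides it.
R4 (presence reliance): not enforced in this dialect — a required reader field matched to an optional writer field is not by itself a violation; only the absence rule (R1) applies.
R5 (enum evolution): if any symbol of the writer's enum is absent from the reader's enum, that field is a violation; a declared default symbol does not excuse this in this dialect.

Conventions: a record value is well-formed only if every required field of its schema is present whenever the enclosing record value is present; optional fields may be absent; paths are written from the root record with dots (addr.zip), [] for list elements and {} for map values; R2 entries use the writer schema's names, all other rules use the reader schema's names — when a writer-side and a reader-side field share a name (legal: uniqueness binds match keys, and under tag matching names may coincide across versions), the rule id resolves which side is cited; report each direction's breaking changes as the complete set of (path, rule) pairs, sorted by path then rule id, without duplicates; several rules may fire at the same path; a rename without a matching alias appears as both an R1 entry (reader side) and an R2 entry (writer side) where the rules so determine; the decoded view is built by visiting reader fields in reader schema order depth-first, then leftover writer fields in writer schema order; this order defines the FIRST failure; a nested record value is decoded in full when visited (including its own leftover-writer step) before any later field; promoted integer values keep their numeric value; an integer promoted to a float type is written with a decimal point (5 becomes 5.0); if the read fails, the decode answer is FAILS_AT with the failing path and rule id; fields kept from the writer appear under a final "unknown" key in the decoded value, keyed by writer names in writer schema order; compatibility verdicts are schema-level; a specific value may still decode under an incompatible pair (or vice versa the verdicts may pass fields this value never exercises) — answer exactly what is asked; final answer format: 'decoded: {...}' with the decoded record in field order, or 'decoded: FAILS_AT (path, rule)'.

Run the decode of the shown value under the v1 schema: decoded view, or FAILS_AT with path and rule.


decoded: {"channel": "PUSH", "scores": {"k2": -7, "a": 0}, "payload": 0x1A2B, "checksum": 0xBEEF, "owner": "delta", "unknown": {"quantity": 5}}

in Device below, arrows point writer -> reader
migrating the Device value to v1:
  channel := "PUSH"
  scores := {"k2": -7, "a": 0}
  payload := 0x1A2B
  checksum := 0xBEEF
  owner := "delta"
  writer quantity: kept under "unknown"
  => decoded: {"channel": "PUSH", "scores": {"k2": -7, "a": 0}, "payload": 0x1A2B, "checksum": 0xBEEF, "owner": "delta", "unknown": {"quantity": 5}}
remaining Device differences; none change what is asked:
  enum Color (field channel in record Device): symbol URGENT removed (the field default referencing it is cleared) -> a verdict-level change on Device — the shown value reads the same
  field payload in record Device: optional changed to required -> a verdict-level change on Device — the shown value reads the same


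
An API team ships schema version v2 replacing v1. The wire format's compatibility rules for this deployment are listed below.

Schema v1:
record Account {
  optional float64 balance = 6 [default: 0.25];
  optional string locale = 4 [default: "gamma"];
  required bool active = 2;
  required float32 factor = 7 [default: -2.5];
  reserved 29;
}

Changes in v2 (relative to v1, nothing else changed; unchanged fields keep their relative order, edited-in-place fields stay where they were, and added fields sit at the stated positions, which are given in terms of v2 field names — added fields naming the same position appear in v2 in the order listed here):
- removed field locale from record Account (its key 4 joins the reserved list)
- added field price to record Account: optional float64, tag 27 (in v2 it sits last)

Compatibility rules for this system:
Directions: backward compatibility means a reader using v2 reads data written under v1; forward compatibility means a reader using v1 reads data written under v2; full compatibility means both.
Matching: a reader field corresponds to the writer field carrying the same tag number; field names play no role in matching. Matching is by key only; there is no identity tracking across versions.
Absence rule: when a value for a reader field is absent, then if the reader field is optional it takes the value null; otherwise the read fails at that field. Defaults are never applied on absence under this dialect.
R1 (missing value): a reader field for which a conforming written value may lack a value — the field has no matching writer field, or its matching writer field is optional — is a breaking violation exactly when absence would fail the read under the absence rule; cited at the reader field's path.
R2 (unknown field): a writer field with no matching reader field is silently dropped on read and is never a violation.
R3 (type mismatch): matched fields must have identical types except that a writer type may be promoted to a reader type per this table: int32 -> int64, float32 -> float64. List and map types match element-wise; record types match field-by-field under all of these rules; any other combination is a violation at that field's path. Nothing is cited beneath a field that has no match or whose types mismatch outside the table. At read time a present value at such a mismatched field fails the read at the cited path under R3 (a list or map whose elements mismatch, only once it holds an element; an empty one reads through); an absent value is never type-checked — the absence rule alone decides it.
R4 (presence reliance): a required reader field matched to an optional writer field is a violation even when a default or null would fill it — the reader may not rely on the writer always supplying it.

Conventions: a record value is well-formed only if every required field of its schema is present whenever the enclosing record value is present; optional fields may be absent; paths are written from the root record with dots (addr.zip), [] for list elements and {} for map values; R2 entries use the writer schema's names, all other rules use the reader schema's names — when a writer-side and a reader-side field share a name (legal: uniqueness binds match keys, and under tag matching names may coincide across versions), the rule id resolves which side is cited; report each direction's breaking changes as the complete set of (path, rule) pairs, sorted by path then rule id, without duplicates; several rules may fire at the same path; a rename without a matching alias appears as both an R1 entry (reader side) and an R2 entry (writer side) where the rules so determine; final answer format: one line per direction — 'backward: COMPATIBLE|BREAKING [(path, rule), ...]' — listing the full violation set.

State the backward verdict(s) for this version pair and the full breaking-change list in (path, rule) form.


in Account below, arrows point writer -> reader
backward on Account — v2 reading data written by v1:
  balance: float64 -> float64, writer optional; from balance
  active: bool -> bool, writer required; from active
  factor: float32 -> float32, writer required; from factor
  price: no writer-side match
  writer field locale has no reader counterpart
  => backward verdict for Account: COMPATIBLE, no violations
the rest of the Account diff is inert for this question:
  removed field locale from record Account (its key 4 joins the reserved list) -> triggers nothing under Account's printed rules — same verdict
  added field price to record Account: optional float64, tag 27 (in v2 it sits last) -> triggers nothing under Account's printed rules — same verdict

backward: COMPATIBLE []


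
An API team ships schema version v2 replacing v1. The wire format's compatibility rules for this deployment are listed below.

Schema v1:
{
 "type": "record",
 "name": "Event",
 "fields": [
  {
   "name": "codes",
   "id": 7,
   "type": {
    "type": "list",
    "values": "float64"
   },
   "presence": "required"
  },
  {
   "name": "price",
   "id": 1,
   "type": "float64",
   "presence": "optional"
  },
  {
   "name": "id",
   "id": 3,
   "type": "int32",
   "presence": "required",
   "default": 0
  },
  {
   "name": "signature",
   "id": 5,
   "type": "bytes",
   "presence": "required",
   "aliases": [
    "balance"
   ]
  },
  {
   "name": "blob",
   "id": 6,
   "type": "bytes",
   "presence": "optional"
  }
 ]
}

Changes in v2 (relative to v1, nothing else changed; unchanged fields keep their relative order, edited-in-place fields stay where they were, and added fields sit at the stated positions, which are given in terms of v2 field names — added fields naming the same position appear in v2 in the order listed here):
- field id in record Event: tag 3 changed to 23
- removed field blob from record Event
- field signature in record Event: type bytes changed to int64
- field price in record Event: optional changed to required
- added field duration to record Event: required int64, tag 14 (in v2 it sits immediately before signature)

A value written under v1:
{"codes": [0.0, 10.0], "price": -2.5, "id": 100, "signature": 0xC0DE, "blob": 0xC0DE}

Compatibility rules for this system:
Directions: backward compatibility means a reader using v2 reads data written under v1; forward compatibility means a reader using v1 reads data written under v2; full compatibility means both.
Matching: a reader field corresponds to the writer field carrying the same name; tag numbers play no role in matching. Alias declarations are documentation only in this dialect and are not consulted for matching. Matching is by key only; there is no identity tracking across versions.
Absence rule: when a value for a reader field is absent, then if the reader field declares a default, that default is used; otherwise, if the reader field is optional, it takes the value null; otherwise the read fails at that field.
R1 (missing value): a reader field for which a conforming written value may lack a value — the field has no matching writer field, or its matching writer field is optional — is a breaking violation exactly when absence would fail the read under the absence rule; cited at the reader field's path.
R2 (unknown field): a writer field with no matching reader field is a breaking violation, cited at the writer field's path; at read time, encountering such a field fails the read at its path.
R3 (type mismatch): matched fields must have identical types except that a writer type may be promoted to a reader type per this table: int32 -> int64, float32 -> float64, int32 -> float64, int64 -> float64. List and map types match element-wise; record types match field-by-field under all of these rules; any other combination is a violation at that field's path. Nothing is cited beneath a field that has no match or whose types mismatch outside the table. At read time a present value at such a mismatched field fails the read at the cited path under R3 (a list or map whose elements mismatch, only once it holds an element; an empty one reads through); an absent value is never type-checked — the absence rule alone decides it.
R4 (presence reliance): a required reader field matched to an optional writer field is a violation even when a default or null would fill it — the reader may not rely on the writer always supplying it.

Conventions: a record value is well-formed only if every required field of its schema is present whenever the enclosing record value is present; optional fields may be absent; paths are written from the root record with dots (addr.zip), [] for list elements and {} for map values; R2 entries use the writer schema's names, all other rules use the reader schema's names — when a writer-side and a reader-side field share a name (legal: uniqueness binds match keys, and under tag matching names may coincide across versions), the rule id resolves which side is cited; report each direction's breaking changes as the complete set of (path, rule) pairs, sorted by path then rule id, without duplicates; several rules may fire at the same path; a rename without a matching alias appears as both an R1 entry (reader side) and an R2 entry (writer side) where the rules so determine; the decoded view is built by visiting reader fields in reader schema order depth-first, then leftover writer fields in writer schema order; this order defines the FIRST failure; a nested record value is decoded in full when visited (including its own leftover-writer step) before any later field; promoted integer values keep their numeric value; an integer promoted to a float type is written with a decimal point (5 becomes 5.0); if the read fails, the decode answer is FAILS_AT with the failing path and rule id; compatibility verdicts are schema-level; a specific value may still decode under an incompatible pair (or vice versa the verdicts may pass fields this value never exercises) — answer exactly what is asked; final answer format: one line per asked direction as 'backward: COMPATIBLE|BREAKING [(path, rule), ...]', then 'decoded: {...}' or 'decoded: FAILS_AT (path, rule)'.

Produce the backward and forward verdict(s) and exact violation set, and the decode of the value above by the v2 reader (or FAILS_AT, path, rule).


arrows below run writer -> reader for Event
backward on Event — v2 reading data written by v1:
  codes <- codes (list<float64> -> list<float64>, writer required)
  price <- price (float64 -> float64, writer optional)
  id <- id (int32 -> int32, writer required)
  duration has no writer counterpart
  signature <- signature (bytes -> int64, writer required)
  blob (writer side), unknown to reader
  breaking: (blob, R2)
  breaking: (duration, R1)
  breaking: (price, R1)
  breaking: (price, R4)
  breaking: (signature, R3)
  => backward: BREAKING (5)
forward on Event — v1 reading data written by v2:
  codes <- codes (list<float64> -> list<float64>, writer required)
  price <- price (float64 -> float64, writer required)
  id <- id (int32 -> int32, writer required)
  signature <- signature (int64 -> bytes, writer required)
  blob has no writer counterpart
  duration (writer side), unknown to reader
  breaking: (duration, R2)
  breaking: (signature, R3)
  => forward: BREAKING (2)
decode (reader v2):
  codes := [0.0, 10.0]
  price := -2.5
  id := 100
  read fails at duration under R1 (no fill)
  => FAILS_AT (duration, R1)

backward: BREAKING [(blob, R2), (duration, R1), (price, R1), (price, R4), (signature, R3)]; forward: BREAKING [(duration, R2), (signature, R3)]; decoded: FAILS_AT (duration, R1)


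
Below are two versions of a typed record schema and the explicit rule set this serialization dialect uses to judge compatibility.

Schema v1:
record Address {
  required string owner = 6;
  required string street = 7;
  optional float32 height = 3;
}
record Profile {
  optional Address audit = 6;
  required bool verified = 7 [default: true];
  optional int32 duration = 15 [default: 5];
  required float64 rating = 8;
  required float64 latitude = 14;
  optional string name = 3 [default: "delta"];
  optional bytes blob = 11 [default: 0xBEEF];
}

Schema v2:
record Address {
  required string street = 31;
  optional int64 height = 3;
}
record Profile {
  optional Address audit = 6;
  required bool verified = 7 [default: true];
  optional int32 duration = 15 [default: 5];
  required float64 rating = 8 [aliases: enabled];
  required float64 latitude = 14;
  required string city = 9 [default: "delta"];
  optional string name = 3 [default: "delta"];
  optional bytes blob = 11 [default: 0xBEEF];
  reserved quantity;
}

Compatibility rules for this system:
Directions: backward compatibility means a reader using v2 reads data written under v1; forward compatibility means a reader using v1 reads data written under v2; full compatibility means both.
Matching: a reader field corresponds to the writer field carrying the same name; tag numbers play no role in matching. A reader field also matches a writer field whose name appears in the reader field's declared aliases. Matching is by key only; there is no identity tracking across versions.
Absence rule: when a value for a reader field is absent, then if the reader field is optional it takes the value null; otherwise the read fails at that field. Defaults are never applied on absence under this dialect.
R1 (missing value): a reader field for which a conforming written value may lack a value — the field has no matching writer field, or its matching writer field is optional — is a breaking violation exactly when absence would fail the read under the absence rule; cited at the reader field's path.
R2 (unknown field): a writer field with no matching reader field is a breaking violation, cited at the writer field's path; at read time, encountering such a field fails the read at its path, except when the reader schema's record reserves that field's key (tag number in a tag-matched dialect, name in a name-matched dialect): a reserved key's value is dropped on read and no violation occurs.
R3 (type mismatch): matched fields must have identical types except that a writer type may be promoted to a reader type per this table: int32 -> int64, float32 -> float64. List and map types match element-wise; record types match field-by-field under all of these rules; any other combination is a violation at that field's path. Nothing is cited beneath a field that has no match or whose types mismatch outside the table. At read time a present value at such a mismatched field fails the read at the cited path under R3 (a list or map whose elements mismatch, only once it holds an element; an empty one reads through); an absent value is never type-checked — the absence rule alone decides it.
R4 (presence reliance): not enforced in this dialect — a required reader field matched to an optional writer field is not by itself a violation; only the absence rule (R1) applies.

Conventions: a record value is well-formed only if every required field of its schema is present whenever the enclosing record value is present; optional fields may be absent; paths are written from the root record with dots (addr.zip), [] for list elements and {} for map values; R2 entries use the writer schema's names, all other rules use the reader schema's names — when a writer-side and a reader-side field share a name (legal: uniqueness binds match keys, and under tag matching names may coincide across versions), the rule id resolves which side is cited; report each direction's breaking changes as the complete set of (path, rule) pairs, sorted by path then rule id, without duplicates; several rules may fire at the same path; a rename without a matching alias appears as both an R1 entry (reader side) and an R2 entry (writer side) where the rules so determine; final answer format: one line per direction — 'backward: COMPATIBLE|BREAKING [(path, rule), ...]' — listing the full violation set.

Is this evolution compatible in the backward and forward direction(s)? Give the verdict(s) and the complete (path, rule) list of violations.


the writer's type comes first in each Profile pair
backward on Profile — v2 reading data written by v1:
  audit <- audit (Address -> Address, writer optional)
  verified <- verified (bool -> bool, writer required)
  duration <- duration (int32 -> int32, writer optional)
  rating <- rating (float64 -> float64, writer required)
  latitude <- latitude (float64 -> float64, writer required)
  no writer field matches reader city
  name <- name (string -> string, writer optional)
  blob <- blob (bytes -> bytes, writer optional)
  audit.street <- audit.street (string -> string, writer required)
  audit.height <- audit.height (float32 -> int64, writer optional)
  writer audit.owner: unknown to reader
  R3 fires at audit.height
  R2 fires at audit.owner
  R1 fires at city
  => backward: BREAKING (3)
forward on Profile — v1 reading data written by v2:
  audit <- audit (Address -> Address, writer optional)
  verified <- verified (bool -> bool, writer required)
  duration <- duration (int32 -> int32, writer optional)
  rating <- rating (float64 -> float64, writer required)
  latitude <- latitude (float64 -> float64, writer required)
  name <- name (string -> string, writer optional)
  blob <- blob (bytes -> bytes, writer optional)
  writer city: unknown to reader
  no writer field matches reader audit.owner
  audit.street <- audit.street (string -> string, writer required)
  audit.height <- audit.height (int64 -> float32, writer optional)
  R3 fires at audit.height
  R1 fires at audit.owner
  R2 fires at city
  => forward: BREAKING (3)

backward: BREAKING [(audit.height, R3), (audit.owner, R2), (city, R1)]; forward: BREAKING [(audit.height, R3), (audit.owner, R1), (city, R2)]


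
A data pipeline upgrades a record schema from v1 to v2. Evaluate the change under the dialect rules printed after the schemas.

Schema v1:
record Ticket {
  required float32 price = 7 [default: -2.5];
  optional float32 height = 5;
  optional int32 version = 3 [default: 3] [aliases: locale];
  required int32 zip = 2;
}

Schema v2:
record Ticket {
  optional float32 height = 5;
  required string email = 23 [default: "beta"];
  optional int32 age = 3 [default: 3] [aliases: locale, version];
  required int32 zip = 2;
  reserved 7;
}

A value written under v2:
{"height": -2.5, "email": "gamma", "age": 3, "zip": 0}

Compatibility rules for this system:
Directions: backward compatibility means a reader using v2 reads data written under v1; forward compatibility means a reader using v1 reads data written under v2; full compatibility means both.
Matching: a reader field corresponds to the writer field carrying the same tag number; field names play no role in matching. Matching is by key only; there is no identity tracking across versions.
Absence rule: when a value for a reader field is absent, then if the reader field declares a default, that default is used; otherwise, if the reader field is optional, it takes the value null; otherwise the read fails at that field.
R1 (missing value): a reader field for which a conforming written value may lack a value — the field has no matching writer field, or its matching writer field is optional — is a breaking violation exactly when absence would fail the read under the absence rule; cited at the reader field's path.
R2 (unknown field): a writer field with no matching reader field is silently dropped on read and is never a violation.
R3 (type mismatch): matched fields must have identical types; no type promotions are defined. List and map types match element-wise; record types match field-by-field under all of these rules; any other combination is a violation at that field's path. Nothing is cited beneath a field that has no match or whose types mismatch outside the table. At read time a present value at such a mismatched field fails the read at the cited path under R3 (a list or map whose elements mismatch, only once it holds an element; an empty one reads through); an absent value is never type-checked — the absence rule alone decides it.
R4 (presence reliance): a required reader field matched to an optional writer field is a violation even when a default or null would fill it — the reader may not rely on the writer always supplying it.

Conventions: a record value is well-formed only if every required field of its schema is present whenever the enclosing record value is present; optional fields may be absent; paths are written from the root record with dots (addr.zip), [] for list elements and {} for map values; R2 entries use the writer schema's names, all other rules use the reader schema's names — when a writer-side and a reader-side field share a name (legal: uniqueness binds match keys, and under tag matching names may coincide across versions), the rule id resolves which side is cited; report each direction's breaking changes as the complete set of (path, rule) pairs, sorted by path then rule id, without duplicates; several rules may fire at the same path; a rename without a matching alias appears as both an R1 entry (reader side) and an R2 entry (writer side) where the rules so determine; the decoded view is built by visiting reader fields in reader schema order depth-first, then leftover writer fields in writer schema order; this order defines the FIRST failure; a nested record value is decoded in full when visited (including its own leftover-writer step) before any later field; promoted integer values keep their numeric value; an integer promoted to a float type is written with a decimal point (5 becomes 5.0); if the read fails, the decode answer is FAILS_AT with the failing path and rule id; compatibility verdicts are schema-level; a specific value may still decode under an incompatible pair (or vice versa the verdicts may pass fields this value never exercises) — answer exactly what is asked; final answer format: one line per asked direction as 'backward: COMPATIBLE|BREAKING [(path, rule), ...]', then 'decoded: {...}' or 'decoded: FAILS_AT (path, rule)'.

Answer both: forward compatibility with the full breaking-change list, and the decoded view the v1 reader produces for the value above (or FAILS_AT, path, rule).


arrows below run writer -> reader for Ticket
forward for Ticket (reader v1, writer v2):
  price: no writer-side match
  float32 -> float32, writer optional: height aligns to height
  int32 -> int32, writer optional: version aligns to age
  int32 -> int32, writer required: zip aligns to zip
  leftover writer field: email
  => no violations; forward on Ticket: COMPATIBLE
decode walk for Ticket under reader schema v1:
  price := -2.5 (no value, default fills)
  height := -2.5
  version := 3 (from writer age)
  zip := 0
  writer email: unmatched, discarded
  => decoded: {"price": -2.5, "height": -2.5, "version": 3, "zip": 0}
diffs on Ticket not affecting the asked answer:
  added field email to record Ticket: required string, tag 23, default "beta" (in v2 it sits immediately before age) -> inert for the asked Ticket verdict: nothing fires
  removed field price from record Ticket (its key 7 joins the reserved list) -> inert for the asked Ticket verdict: nothing fires
  renamed field version to age in record Ticket (alias version declared on the renamed field) -> inert for the asked Ticket verdict: nothing fires

forward: COMPATIBLE []; decoded: {"price": -2.5, "height": -2.5, "version": 3, "zip": 0}


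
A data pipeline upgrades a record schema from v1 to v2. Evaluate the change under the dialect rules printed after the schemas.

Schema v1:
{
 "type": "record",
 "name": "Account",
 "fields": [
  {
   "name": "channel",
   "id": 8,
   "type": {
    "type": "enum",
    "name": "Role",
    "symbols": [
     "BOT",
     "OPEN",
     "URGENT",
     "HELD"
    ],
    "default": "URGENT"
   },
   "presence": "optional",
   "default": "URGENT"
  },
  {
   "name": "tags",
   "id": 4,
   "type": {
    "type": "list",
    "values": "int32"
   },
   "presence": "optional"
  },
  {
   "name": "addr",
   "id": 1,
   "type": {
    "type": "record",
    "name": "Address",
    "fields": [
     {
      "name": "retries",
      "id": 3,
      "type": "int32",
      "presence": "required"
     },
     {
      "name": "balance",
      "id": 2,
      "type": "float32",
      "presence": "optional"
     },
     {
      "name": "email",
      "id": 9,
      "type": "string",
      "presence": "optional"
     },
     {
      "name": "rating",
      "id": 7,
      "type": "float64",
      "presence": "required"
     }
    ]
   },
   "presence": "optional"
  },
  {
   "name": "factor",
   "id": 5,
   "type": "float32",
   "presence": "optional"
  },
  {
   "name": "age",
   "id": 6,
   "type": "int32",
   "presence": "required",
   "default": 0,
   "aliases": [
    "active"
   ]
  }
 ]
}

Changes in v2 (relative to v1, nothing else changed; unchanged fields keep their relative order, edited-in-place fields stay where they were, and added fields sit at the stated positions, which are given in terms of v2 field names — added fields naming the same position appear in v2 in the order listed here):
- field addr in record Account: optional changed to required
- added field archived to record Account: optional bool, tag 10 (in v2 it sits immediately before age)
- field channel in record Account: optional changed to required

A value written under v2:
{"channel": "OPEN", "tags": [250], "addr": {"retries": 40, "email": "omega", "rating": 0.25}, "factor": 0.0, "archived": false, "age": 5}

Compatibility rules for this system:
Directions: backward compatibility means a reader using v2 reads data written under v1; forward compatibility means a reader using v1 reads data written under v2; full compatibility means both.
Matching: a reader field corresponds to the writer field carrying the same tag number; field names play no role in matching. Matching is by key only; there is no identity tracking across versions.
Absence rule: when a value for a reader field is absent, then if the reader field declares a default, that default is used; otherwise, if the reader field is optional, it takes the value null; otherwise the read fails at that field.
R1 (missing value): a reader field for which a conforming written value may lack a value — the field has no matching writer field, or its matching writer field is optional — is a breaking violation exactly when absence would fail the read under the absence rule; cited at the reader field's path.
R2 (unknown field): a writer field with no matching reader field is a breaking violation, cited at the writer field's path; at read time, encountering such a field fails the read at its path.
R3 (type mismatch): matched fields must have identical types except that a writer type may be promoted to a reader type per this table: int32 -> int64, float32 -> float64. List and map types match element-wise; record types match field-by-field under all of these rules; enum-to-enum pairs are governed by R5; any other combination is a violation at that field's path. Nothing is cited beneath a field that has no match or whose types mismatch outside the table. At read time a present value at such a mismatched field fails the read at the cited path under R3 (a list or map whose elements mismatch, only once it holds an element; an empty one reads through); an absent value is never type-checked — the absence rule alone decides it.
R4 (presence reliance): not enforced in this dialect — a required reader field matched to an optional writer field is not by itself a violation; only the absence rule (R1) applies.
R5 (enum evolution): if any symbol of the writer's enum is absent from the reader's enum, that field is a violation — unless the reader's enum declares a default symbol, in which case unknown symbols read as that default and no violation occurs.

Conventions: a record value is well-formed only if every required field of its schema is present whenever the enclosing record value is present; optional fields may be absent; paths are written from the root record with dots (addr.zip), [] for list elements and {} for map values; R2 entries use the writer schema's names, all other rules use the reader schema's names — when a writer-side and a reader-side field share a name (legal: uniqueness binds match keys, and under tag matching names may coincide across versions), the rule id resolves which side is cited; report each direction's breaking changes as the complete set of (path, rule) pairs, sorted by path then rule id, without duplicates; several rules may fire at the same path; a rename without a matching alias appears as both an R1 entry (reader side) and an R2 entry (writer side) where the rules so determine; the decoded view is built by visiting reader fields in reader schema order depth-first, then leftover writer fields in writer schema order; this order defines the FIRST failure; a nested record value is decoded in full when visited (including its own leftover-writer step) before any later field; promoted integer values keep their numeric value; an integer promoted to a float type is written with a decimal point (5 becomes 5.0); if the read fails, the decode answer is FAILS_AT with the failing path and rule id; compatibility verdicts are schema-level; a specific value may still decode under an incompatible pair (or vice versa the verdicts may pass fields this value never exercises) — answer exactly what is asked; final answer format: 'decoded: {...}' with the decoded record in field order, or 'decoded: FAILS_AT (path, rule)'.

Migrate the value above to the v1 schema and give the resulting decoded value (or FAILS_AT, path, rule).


the writer's type comes first in each Account pair
migrating the Account value to v1:
  channel := "OPEN"
  tags := [250]
  addr.retries := 40
  addr.balance := null (absent, optional -> null)
  addr.email := "omega"
  addr.rating := 0.25
  factor := 0.0
  age := 5
  read fails at archived under R2 (unknown field)
  => FAILS_AT (archived, R2)
the other Account changes do not affect what is asked:
  field addr in record Account: optional changed to required -> changes Account's schema-level verdicts only — the decode of this value is the same
  field channel in record Account: optional changed to required -> inert under this dialect — no rule fires on Account and the result does not move

decoded: FAILS_AT (archived, R2)


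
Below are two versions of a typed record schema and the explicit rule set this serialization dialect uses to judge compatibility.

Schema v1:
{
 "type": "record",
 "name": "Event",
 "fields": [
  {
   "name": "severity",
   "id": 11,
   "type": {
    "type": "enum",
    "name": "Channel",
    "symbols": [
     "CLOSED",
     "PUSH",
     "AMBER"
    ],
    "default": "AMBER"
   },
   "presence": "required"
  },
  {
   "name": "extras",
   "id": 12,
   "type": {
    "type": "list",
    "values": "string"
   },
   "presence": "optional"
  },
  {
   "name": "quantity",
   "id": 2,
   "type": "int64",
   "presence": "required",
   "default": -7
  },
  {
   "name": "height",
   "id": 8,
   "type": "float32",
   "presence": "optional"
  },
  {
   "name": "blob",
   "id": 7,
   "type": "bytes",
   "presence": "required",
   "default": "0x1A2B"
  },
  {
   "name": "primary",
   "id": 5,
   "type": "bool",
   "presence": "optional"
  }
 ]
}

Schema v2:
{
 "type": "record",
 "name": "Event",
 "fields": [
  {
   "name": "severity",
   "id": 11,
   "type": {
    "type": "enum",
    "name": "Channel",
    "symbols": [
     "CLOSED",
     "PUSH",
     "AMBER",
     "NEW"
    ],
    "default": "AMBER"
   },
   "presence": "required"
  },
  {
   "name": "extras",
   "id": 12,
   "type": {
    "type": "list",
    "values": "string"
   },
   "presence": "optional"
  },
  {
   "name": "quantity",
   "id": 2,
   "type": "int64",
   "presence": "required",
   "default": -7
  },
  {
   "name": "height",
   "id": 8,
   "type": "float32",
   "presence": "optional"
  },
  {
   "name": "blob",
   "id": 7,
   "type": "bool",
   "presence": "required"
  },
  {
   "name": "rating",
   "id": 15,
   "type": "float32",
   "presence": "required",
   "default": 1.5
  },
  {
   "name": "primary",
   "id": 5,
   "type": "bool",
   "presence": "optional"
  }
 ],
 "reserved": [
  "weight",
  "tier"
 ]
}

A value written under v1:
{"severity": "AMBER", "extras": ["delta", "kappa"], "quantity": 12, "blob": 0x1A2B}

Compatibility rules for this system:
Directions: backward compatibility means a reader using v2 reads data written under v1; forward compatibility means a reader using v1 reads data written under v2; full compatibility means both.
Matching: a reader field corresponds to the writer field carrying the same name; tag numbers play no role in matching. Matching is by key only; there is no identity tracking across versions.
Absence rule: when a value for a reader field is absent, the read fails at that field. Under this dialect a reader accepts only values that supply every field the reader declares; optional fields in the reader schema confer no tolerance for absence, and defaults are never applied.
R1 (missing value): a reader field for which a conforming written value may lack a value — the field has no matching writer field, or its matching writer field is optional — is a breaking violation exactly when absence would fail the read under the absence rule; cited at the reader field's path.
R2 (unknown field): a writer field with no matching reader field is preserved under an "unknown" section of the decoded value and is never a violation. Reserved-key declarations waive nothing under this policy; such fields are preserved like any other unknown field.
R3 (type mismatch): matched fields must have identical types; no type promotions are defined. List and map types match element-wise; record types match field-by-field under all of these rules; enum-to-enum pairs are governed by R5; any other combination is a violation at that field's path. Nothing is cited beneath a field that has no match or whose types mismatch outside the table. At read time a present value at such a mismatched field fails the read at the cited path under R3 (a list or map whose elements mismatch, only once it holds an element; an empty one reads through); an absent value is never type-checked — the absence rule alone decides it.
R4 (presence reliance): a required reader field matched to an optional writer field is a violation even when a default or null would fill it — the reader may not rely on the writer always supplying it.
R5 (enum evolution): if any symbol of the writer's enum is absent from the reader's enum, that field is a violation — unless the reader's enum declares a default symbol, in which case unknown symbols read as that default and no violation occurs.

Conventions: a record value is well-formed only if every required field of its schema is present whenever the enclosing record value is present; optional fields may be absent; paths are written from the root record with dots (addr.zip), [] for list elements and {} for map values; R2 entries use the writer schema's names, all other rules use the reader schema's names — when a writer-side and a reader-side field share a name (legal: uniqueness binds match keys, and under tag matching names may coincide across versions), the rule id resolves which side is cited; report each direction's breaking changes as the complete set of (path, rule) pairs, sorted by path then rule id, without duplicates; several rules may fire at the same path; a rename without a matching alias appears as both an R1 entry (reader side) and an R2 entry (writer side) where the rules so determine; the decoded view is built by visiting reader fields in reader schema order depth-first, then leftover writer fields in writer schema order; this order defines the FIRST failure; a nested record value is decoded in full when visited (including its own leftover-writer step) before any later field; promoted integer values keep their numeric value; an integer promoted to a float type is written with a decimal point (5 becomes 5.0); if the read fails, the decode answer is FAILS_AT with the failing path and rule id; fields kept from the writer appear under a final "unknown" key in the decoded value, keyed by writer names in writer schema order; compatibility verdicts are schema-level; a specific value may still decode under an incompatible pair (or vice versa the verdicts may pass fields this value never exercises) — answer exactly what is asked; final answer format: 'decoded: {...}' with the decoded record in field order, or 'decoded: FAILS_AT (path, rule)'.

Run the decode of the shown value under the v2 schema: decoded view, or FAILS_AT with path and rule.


decoded: FAILS_AT (height, R1)

the writer's type comes first in each Event pair
migrating the Event value to v2:
  severity := "AMBER"
  extras := ["delta", "kappa"]
  quantity := 12
  read fails at height under R1 (no fill)
  => FAILS_AT (height, R1)
remaining Event differences; none change what is asked:
  field blob in record Event: type bytes changed to bool (its default is dropped) -> shifts the Event verdicts, not this decode
  added field rating to record Event: required float32, tag 15, default 1.5 (in v2 it sits immediately before primary) -> shifts the Event verdicts, not this decode
  enum Channel (field severity in record Event): symbol NEW added -> inert under this dialect — no rule fires on Event and the result does not move
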